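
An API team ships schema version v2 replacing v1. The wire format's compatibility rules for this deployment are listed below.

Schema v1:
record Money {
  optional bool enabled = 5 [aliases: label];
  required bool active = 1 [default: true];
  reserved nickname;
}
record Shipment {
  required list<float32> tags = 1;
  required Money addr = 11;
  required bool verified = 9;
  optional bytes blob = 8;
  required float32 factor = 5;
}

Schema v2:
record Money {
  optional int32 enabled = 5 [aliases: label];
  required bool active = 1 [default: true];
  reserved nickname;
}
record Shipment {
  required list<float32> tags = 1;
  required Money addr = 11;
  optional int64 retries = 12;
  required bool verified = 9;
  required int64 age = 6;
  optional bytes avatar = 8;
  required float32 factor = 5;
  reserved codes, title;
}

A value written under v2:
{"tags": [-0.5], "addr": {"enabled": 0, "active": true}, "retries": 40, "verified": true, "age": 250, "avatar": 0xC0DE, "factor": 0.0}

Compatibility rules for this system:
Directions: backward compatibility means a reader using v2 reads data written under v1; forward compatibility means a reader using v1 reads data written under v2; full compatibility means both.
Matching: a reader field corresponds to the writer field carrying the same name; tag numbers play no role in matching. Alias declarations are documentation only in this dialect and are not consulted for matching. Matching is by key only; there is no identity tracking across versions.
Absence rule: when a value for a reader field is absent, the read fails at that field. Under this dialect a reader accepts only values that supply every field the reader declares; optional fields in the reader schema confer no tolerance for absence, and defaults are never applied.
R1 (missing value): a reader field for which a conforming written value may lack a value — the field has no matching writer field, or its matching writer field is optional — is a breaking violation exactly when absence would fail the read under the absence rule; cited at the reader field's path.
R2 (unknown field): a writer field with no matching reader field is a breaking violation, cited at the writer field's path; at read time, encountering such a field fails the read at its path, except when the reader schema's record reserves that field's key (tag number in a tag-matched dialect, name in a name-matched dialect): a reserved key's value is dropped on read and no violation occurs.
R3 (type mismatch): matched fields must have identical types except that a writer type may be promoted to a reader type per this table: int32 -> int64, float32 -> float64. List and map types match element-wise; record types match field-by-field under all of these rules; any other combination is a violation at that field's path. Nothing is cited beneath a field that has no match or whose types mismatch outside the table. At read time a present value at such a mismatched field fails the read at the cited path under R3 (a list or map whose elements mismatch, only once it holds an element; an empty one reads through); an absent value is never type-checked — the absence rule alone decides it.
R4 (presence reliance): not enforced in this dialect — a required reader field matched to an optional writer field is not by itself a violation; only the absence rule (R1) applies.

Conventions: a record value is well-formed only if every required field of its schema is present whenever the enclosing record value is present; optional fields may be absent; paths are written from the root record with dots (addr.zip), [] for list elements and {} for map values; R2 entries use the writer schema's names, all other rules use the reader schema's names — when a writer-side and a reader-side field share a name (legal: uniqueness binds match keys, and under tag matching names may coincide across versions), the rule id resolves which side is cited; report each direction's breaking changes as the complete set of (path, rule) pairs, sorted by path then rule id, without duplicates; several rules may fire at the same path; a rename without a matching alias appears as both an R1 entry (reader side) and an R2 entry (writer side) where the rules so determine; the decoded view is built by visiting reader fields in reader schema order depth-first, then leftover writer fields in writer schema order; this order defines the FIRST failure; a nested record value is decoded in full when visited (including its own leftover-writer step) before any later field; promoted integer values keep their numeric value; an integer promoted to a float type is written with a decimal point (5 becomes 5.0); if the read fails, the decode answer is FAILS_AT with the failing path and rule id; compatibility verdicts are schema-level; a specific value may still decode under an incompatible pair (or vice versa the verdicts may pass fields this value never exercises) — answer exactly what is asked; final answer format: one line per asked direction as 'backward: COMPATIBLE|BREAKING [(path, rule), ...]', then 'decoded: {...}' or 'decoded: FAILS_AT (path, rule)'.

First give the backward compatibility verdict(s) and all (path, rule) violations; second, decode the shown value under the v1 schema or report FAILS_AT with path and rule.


the writer's type comes first in each Shipment pair
backward analysis of Shipment with v2 as reader and v1 as writer:
  list<float32> -> list<float32>, writer required: tags aligns to tags
  Money -> Money, writer required: addr aligns to addr
  retries has no writer counterpart
  bool -> bool, writer required: verified aligns to verified
  age has no writer counterpart
  avatar has no writer counterpart
  float32 -> float32, writer required: factor aligns to factor
  writer blob: unknown to reader
  bool -> int32, writer optional: addr.enabled aligns to addr.enabled
  bool -> bool, writer required: addr.active aligns to addr.active
  breaking: (addr.enabled, R1)
  breaking: (addr.enabled, R3)
  breaking: (age, R1)
  breaking: (avatar, R1)
  breaking: (blob, R2)
  breaking: (retries, R1)
  backward on Shipment therefore BREAKING (6)
migrating the Shipment value to v1:
  tags := [-0.5]
  read fails at addr.enabled under R3
  => FAILS_AT (addr.enabled, R3)

backward: BREAKING [(addr.enabled, R1), (addr.enabled, R3), (age, R1), (avatar, R1), (blob, R2), (retries, R1)]; decoded: FAILS_AT (addr.enabled, R3)


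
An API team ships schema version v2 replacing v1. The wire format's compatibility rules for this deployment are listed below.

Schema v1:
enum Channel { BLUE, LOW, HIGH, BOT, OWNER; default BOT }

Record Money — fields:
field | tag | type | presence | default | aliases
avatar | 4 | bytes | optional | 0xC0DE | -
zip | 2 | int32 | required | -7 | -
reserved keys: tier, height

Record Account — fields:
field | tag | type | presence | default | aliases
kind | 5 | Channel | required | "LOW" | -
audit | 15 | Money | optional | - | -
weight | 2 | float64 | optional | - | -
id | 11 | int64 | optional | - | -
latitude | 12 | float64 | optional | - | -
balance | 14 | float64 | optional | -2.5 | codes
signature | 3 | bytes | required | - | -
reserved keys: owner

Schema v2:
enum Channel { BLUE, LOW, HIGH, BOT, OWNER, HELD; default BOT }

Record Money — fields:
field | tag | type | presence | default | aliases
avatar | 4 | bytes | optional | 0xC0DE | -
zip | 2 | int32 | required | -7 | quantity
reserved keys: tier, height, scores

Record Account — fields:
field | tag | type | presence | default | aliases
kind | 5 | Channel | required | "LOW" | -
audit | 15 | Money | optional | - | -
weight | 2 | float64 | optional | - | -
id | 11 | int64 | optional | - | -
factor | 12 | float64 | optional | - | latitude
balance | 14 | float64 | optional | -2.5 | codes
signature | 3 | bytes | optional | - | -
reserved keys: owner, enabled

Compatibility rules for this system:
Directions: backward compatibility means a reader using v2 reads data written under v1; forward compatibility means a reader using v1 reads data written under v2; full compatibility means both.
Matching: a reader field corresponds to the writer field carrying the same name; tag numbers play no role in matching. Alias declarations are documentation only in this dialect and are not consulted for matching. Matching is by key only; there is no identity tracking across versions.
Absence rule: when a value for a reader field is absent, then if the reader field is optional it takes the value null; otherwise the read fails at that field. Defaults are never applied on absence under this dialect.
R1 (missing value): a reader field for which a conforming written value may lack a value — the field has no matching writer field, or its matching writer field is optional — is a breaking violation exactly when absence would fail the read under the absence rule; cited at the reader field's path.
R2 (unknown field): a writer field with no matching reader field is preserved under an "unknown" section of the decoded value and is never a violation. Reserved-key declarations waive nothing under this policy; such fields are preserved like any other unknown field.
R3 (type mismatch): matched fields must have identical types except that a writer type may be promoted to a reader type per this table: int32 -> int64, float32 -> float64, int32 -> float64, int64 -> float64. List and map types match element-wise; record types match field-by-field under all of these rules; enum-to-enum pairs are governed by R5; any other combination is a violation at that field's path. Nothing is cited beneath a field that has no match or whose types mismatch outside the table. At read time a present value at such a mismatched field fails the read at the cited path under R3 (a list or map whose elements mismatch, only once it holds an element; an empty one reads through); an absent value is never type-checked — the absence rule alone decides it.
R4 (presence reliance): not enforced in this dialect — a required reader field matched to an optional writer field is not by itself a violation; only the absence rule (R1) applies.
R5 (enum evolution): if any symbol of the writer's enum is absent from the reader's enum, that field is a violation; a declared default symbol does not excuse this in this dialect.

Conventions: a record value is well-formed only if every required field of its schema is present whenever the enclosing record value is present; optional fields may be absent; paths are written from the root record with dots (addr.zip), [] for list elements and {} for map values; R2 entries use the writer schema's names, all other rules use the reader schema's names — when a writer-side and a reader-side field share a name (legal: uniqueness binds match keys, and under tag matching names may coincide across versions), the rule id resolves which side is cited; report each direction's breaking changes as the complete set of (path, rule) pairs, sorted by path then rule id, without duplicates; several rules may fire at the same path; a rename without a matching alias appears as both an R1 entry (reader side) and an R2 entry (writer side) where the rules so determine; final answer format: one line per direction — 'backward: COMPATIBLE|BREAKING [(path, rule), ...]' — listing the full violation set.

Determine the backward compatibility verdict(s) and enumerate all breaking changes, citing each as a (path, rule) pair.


backward: COMPATIBLE []

arrows below run writer -> reader for Account
backward pass over Account, reader schema v2, writer schema v1:
  kind: paired with writer kind (Channel -> Channel; writer required)
  audit: paired with writer audit (Money -> Money; writer optional)
  weight: paired with writer weight (float64 -> float64; writer optional)
  id: paired with writer id (int64 -> int64; writer optional)
  factor: no writer match
  balance: paired with writer balance (float64 -> float64; writer optional)
  signature: paired with writer signature (bytes -> bytes; writer required)
  leftover writer field: latitude
  audit.avatar: paired with writer audit.avatar (bytes -> bytes; writer optional)
  audit.zip: paired with writer audit.zip (int32 -> int32; writer required)
  => no violations; backward on Account: COMPATIBLE
diffs on Account not affecting the asked answer:
  enum Channel (field kind in record Account): symbol HELD added -> its effect on Account is confined to the forward direction, not asked
  renamed field latitude to factor in record Account (alias latitude declared on the renamed field) -> fires no rule on Account, leaving the asked answer as it is
  field signature in record Account: required changed to optional -> its effect on Account is confined to the forward direction, not asked


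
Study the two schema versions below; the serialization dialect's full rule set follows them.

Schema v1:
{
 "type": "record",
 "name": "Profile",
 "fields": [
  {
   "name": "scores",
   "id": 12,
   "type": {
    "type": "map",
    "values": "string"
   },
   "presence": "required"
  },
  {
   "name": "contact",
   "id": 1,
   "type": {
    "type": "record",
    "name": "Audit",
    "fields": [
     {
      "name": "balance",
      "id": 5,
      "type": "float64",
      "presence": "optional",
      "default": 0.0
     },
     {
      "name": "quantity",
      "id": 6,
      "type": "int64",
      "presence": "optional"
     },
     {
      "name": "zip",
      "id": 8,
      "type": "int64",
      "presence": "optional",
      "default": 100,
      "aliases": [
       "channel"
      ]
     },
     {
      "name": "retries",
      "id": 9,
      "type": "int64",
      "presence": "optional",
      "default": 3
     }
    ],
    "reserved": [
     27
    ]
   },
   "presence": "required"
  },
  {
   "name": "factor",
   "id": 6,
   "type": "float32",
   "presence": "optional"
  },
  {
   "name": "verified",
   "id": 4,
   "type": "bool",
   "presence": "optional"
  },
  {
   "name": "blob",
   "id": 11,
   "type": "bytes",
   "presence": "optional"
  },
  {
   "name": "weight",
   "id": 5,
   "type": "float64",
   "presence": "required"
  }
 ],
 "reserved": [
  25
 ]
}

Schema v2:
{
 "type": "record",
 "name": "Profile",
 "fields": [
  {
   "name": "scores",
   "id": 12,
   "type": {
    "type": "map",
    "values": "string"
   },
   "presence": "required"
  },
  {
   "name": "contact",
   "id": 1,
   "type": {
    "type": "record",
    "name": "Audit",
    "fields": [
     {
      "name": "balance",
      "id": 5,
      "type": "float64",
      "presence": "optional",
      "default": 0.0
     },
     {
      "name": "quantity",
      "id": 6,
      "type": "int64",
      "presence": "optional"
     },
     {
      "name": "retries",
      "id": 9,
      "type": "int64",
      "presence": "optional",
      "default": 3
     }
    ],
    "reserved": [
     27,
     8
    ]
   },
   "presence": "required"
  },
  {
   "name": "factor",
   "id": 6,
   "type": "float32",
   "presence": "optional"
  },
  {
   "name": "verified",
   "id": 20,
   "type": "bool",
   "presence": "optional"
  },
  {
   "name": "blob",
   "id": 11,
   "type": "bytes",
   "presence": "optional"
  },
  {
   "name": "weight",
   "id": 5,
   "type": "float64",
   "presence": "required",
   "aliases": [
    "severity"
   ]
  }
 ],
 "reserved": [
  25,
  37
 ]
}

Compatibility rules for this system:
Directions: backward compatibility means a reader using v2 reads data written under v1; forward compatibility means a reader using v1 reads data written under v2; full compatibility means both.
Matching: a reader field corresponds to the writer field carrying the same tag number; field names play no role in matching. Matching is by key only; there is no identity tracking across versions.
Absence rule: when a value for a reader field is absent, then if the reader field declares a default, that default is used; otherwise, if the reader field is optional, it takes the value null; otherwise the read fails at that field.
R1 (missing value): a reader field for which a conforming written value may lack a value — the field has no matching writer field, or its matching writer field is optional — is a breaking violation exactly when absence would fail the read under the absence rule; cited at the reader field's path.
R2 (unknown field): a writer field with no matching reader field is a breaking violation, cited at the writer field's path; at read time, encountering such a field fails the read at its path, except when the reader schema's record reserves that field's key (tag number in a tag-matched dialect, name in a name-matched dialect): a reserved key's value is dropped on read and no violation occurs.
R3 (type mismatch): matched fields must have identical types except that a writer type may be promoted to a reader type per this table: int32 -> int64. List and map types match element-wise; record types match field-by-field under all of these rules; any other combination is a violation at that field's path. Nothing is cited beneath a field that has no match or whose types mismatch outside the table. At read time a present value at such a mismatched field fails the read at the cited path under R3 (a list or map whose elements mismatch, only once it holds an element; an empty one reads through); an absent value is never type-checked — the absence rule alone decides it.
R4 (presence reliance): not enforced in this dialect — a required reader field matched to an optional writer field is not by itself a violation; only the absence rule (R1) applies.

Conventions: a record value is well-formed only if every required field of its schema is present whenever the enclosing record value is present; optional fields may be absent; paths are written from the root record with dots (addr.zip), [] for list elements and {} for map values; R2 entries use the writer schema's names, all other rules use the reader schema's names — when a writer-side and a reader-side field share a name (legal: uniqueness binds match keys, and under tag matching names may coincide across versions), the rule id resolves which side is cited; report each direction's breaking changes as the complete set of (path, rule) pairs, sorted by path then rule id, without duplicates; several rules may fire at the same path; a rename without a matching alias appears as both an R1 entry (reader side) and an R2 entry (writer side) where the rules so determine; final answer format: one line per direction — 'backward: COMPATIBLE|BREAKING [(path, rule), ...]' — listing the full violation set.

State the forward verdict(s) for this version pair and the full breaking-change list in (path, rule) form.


forward: BREAKING [(verified, R2)]

in Profile below, arrows point writer -> reader
checking forward for Profile: reader v1 against writer v2:
  scores <- scores (map<string, string> -> map<string, string>, writer required)
  contact <- contact (Audit -> Audit, writer required)
  factor <- factor (float32 -> float32, writer optional)
  verified: no writer-side match
  blob <- blob (bytes -> bytes, writer optional)
  weight <- weight (float64 -> float64, writer required)
  verified (writer side), unknown to reader
  contact.balance <- contact.balance (float64 -> float64, writer optional)
  contact.quantity <- contact.quantity (int64 -> int64, writer optional)
  contact.zip: no writer-side match
  contact.retries <- contact.retries (int64 -> int64, writer optional)
  breaking: (verified, R2)
  forward on Profile therefore BREAKING (1)
diffs on Profile not affecting the asked answer:
  removed field zip from record Audit (its key 8 joins the reserved list) -> triggers nothing under Profile's printed rules — same verdict


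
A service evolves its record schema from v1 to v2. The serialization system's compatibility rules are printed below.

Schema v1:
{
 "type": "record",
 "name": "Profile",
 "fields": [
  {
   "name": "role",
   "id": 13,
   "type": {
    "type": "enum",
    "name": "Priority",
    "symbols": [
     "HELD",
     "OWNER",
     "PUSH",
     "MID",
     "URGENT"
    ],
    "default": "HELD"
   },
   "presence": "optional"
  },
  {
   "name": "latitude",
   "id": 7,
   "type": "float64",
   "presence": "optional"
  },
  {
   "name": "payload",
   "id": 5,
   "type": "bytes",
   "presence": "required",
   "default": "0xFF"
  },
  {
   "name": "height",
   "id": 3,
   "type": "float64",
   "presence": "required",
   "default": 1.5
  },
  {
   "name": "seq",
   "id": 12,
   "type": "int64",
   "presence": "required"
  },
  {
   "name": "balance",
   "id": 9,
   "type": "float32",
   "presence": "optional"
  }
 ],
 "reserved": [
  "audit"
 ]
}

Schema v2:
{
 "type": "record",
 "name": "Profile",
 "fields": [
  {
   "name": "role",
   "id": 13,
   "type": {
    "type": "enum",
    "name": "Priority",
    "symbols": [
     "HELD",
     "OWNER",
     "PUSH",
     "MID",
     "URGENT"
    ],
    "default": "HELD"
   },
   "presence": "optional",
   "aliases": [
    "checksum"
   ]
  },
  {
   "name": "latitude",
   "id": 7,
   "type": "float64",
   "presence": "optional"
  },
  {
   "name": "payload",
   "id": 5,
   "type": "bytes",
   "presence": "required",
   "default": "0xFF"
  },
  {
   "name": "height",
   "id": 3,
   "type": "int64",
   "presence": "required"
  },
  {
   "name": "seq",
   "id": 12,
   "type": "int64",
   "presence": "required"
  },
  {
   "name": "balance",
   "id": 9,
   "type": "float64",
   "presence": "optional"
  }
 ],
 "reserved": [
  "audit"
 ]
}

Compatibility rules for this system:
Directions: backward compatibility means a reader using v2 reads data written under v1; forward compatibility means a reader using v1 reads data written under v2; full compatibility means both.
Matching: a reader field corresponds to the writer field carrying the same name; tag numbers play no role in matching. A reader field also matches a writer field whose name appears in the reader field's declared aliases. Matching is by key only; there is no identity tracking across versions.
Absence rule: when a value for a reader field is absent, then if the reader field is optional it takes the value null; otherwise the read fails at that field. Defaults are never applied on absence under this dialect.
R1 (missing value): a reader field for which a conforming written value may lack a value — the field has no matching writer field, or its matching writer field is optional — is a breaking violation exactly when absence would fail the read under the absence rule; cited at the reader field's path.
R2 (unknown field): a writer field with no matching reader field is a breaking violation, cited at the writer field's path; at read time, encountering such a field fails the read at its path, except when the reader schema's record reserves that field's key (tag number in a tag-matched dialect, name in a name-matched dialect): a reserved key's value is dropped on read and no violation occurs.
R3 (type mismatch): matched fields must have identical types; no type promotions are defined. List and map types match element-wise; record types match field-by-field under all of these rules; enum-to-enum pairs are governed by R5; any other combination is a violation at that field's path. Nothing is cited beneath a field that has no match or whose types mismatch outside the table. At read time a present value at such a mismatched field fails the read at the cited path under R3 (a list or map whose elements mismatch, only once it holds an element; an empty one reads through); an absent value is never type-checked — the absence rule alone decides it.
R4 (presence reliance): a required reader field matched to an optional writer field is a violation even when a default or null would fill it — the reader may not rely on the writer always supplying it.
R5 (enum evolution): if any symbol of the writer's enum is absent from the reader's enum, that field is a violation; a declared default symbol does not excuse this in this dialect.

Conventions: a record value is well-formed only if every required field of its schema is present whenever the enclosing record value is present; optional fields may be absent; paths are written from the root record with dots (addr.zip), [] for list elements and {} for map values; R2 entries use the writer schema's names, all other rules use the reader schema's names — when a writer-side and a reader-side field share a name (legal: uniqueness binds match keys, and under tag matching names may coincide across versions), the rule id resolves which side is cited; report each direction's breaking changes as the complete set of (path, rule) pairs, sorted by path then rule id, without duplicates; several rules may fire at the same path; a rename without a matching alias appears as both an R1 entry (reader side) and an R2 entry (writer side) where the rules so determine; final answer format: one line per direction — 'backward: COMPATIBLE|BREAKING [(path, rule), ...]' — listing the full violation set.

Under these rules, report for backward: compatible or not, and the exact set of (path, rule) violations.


each type pair in Profile: writer, then reader
backward on Profile — v2 reading data written by v1:
  role: Priority -> Priority, writer optional; from role
  latitude: float64 -> float64, writer optional; from latitude
  payload: bytes -> bytes, writer required; from payload
  height: float64 -> int64, writer required; from height
  seq: int64 -> int64, writer required; from seq
  balance: float32 -> float64, writer optional; from balance
  violation R3 at balance
  violation R3 at height
  backward on Profile therefore BREAKING (2)

backward: BREAKING [(balance, R3), (height, R3)]


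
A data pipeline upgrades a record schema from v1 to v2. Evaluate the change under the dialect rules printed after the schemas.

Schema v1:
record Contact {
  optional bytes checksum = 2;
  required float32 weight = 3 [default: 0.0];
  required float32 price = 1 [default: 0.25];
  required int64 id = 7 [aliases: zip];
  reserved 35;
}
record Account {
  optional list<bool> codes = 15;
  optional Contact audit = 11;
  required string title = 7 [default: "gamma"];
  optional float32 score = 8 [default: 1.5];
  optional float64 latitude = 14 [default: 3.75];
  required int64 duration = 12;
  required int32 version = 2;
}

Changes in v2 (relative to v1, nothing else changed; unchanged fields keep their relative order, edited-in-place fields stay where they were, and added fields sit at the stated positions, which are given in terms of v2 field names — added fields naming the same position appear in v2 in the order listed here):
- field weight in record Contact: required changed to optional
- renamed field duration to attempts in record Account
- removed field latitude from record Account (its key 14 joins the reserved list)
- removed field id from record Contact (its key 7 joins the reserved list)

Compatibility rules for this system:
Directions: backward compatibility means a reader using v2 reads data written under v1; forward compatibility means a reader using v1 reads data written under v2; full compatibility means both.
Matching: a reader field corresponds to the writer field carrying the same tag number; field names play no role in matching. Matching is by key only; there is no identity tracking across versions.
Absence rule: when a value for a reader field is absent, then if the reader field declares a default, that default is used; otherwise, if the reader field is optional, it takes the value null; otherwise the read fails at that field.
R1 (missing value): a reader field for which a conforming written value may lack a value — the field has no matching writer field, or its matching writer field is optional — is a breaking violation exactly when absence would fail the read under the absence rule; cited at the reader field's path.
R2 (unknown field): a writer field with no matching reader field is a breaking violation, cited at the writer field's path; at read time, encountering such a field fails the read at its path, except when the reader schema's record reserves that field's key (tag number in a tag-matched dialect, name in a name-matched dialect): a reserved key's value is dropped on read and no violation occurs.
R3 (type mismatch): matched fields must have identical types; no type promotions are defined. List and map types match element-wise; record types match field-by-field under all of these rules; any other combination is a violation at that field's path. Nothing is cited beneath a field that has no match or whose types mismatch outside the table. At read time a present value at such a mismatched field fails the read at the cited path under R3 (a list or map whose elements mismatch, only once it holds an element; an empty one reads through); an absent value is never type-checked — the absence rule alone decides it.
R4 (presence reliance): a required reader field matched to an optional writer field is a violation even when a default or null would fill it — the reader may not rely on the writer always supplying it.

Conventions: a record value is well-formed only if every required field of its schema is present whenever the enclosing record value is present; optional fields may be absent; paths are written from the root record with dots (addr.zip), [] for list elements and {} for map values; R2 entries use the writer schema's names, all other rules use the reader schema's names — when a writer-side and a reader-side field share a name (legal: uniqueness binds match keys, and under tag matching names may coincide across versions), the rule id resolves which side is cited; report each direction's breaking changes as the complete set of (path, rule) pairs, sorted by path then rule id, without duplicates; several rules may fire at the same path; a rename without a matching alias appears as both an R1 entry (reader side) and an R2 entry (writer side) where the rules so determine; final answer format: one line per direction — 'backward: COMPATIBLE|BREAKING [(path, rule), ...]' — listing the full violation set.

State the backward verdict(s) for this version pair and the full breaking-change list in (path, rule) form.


each type pair in Account: writer, then reader
backward for Account (reader v2, writer v1):
  writer optional, list<bool> -> list<bool>: reader codes maps from writer codes
  writer optional, Contact -> Contact: reader audit maps from writer audit
  writer required, string -> string: reader title maps from writer title
  writer optional, float32 -> float32: reader score maps from writer score
  writer required, int64 -> int64: reader attempts maps from writer duration
  writer required, int32 -> int32: reader version maps from writer version
  leftover writer field: latitude
  writer optional, bytes -> bytes: reader audit.checksum maps from writer audit.checksum
  writer required, float32 -> float32: reader audit.weight maps from writer audit.weight
  writer required, float32 -> float32: reader audit.price maps from writer audit.price
  leftover writer field: audit.id
  nothing fires on Account: backward is COMPATIBLE
diffs on Account not affecting the asked answer:
  field weight in record Contact: required changed to optional -> matters only for Account's forward compatibility — outside the asked direction
  renamed field duration to attempts in record Account -> fires no rule on Account, leaving the asked answer as it is
  removed field latitude from record Account (its key 14 joins the reserved list) -> fires no rule on Account, leaving the asked answer as it is
  removed field id from record Contact (its key 7 joins the reserved list) -> matters only for Account's forward compatibility — outside the asked direction

backward: COMPATIBLE []


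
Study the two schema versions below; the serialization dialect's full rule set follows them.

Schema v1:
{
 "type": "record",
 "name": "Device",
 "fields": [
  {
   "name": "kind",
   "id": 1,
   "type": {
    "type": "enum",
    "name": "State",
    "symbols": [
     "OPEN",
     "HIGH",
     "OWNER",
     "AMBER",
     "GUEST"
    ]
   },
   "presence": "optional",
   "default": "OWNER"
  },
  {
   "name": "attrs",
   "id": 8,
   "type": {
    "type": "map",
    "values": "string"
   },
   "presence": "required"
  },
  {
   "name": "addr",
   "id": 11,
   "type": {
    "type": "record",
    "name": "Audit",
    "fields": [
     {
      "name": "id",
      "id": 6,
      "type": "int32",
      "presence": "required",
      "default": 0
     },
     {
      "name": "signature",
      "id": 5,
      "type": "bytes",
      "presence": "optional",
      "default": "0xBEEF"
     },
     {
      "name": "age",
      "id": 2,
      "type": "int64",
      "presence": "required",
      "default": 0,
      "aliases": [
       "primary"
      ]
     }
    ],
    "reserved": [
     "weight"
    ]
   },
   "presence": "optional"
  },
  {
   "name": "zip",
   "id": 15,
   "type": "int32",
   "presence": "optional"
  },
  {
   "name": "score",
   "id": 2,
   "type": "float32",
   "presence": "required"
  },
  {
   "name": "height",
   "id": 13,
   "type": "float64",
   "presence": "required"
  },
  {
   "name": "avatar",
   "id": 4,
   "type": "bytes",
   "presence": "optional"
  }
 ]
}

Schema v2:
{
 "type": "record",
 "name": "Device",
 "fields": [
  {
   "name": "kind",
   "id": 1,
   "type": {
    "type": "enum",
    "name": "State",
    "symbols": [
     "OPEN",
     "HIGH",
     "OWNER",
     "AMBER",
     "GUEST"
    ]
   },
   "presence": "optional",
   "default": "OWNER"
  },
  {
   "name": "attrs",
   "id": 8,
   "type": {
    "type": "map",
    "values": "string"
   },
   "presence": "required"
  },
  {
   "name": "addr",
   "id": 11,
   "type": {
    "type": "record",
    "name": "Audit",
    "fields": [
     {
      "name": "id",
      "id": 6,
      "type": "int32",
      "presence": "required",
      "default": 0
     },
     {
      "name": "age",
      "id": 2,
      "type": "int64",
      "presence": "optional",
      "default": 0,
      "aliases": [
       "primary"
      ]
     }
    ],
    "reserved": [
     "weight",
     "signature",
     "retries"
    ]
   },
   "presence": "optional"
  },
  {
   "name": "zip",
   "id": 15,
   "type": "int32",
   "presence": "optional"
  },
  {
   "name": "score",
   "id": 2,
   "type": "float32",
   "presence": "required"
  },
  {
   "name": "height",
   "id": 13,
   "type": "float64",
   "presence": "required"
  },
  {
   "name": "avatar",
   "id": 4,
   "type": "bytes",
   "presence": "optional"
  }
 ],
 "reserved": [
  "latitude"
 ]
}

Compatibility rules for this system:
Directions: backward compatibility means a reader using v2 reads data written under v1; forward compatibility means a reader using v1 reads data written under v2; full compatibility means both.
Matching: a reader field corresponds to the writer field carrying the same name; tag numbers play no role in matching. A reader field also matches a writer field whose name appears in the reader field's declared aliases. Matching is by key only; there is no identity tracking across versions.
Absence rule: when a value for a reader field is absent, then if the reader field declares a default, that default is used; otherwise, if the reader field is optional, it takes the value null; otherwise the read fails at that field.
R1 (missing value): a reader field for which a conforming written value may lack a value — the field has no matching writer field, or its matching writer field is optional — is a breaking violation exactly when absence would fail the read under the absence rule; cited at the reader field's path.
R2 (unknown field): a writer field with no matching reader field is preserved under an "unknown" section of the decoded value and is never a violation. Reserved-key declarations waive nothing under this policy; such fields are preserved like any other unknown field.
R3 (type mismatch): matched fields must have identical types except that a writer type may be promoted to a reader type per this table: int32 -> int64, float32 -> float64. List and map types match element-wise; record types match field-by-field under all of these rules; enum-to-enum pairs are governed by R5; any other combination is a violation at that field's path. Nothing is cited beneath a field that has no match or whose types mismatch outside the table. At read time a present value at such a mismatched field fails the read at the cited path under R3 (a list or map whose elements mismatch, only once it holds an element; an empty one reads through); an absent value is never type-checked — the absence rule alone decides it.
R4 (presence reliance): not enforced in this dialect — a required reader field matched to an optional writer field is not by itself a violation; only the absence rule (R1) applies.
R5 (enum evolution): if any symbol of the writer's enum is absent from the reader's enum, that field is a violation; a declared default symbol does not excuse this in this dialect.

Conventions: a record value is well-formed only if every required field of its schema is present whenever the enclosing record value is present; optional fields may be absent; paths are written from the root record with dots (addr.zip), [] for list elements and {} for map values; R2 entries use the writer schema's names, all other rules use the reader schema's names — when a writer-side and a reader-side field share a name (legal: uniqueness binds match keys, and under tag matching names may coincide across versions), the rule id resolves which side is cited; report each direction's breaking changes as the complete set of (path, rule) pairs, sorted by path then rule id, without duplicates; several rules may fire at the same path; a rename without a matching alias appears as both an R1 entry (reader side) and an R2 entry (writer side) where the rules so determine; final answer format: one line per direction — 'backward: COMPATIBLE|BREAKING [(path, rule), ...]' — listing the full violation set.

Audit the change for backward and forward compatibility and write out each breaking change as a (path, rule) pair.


backward: COMPATIBLE []; forward: COMPATIBLE []

the writer's type comes first in each Device pair
backward for Device (reader v2, writer v1):
  kind: State -> State, writer optional; from kind
  attrs: map<string, string> -> map<string, string>, writer required; from attrs
  addr: Audit -> Audit, writer optional; from addr
  zip: int32 -> int32, writer optional; from zip
  score: float32 -> float32, writer required; from score
  height: float64 -> float64, writer required; from height
  avatar: bytes -> bytes, writer optional; from avatar
  addr.id: int32 -> int32, writer required; from addr.id
  addr.age: int64 -> int64, writer required; from addr.age
  writer addr.signature: unknown to reader
  => no violations; backward on Device: COMPATIBLE
forward for Device (reader v1, writer v2):
  kind: State -> State, writer optional; from kind
  attrs: map<string, string> -> map<string, string>, writer required; from attrs
  addr: Audit -> Audit, writer optional; from addr
  zip: int32 -> int32, writer optional; from zip
  score: float32 -> float32, writer required; from score
  height: float64 -> float64, writer required; from height
  avatar: bytes -> bytes, writer optional; from avatar
  addr.id: int32 -> int32, writer required; from addr.id
  addr.signature: no writer match
  addr.age: int64 -> int64, writer optional; from addr.age
  => no violations; forward on Device: COMPATIBLE


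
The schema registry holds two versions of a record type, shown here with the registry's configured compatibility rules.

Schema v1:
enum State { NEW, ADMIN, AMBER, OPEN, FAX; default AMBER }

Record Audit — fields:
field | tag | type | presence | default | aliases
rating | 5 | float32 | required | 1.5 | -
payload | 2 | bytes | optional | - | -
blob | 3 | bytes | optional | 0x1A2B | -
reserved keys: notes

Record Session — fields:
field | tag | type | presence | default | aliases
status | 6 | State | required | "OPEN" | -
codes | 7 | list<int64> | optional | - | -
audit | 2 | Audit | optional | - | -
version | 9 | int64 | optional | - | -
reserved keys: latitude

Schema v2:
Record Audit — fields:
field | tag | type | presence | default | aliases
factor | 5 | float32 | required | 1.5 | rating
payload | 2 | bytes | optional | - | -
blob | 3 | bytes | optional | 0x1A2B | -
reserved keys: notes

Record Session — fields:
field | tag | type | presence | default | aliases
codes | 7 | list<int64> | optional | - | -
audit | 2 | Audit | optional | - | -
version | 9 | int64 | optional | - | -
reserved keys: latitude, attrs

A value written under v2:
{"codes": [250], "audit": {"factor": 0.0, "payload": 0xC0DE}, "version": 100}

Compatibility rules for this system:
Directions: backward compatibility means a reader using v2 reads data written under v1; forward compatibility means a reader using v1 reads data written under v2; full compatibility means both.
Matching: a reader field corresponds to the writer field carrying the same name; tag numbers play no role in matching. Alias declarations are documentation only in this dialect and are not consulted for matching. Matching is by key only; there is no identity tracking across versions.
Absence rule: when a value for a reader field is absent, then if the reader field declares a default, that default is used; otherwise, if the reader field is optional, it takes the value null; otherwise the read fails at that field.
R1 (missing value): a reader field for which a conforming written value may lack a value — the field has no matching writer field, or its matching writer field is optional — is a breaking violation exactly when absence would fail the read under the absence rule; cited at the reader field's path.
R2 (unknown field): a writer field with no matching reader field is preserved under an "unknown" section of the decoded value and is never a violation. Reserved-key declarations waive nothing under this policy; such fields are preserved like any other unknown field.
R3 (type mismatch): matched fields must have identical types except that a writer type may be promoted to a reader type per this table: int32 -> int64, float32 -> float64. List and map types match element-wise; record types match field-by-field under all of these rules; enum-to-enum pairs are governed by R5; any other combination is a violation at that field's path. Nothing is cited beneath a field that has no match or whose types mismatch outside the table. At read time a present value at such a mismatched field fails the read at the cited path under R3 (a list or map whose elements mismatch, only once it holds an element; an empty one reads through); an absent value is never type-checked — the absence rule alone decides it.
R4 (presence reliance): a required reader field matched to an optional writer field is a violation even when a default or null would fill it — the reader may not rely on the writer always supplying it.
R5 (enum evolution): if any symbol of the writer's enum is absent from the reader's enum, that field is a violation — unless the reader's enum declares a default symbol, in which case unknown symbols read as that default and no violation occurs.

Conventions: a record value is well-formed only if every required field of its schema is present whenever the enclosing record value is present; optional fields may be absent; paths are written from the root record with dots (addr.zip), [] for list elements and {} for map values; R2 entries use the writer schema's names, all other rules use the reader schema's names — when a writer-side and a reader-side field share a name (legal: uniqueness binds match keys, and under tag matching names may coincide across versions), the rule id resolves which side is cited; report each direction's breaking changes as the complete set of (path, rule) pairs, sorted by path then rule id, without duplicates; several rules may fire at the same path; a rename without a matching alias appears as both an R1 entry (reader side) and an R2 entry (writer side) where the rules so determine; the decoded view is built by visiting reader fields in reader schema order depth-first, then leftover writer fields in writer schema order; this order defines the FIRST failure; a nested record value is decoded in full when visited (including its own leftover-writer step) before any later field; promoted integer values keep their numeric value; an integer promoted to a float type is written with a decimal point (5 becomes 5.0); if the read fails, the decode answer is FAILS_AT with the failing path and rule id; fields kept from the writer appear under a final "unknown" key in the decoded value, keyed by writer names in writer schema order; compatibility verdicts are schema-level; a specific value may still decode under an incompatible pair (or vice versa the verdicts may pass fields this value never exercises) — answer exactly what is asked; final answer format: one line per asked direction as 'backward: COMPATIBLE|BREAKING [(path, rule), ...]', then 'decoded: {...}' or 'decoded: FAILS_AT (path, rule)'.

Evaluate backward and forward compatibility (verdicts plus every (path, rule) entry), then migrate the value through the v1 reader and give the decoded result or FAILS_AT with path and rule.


arrows below run writer -> reader for Session
backward on Session — v2 reading data written by v1:
  codes: list<int64> -> list<int64>, writer optional; from codes
  audit: Audit -> Audit, writer optional; from audit
  version: int64 -> int64, writer optional; from version
  writer status: unknown to reader
  no writer field matches reader audit.factor
  audit.payload: bytes -> bytes, writer optional; from audit.payload
  audit.blob: bytes -> bytes, writer optional; from audit.blob
  writer audit.rating: unknown to reader
  => backward: COMPATIBLE
forward on Session — v1 reading data written by v2:
  no writer field matches reader status
  codes: list<int64> -> list<int64>, writer optional; from codes
  audit: Audit -> Audit, writer optional; from audit
  version: int64 -> int64, writer optional; from version
  no writer field matches reader audit.rating
  audit.payload: bytes -> bytes, writer optional; from audit.payload
  audit.blob: bytes -> bytes, writer optional; from audit.blob
  writer audit.factor: unknown to reader
  => forward: COMPATIBLE
decode (reader v1):
  status := "OPEN" (missing; default applied)
  codes := [250]
  audit.rating := 1.5 (missing; default applied)
  audit.payload := 0xC0DE
  audit.blob := 0x1A2B (missing; default applied)
  writer audit.factor: kept under "unknown"
  version := 100
  => decoded: {"status": "OPEN", "codes": [250], "audit": {"rating": 1.5, "payload": 0xC0DE, "blob": 0x1A2B, "unknown": {"factor": 0.0}}, "version": 100}

backward: COMPATIBLE []; forward: COMPATIBLE []; decoded: {"status": "OPEN", "codes": [250], "audit": {"rating": 1.5, "payload": 0xC0DE, "blob": 0x1A2B, "unknown": {"factor": 0.0}}, "version": 100}
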